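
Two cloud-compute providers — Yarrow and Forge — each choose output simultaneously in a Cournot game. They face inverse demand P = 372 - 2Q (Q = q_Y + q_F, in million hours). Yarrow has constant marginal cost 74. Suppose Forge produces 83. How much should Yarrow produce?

With the rival's output fixed at 83, Yarrow's profit is π_Y = (372 - 2·83 - 2q_Y)q_Y - (74q_Y) = (206 - 2q_Y)q_Y - (74q_Y).
∂π_Y/∂q_Y = 132 - 4q_Y = 0, so q_Y = 33.

33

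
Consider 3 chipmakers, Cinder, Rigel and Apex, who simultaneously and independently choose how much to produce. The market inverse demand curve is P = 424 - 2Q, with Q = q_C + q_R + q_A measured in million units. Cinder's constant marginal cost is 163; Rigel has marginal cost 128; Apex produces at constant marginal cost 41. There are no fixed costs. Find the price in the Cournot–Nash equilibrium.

Cinder's profit: π_C = (424 - 2Q)q_C - (163q_C). Setting ∂π_C/∂q_C = 0: 261 - 4q_C - 2(q_R + q_A) = 0.
Rigel's profit: π_R = (424 - 2Q)q_R - (128q_R). Setting ∂π_R/∂q_R = 0: 296 - 4q_R - 2(q_C + q_A) = 0.
Apex's profit: π_A = (424 - 2Q)q_A - (41q_A). Setting ∂π_A/∂q_A = 0: 383 - 4q_A - 2(q_C + q_R) = 0.
Adding the 3 first-order conditions: 940 − 8Q = 0, so Q = 235/2.
Back-substituting: q_C = (261 − 235)/2 = 13, q_R = (296 − 235)/2 = 61/2, q_A = (383 − 235)/2 = 74.
Total output Q = 235/2, so price P = 424 - 2·(235/2) = 189.

189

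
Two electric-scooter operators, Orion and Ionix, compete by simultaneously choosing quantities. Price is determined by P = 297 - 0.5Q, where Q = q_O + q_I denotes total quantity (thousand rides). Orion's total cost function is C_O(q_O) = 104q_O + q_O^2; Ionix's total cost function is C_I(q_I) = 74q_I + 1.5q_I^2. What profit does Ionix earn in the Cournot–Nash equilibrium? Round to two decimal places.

Orion's profit: π_O = (297 - 0.5Q)q_O - (104q_O + q_O²). Setting ∂π_O/∂q_O = 0: 193 - 3q_O - (1/2)(q_I) = 0.
Ionix's first-order condition: 223 - 4q_I - (1/2)(q_O) = 0.
Rearranging gives the reaction functions q_O = (193 - (1/2)q_I)/3 and q_I = (223 - (1/2)q_O)/4.
Substituting one into the other gives q_O = 56.2128 and q_I = 48.7234.
Price P = 297 - (1/2)·104.9362 = 244.5319.
Ionix's profit: 244.5319·48.7234 - 74·48.7234 - (3/2)·48.7234² = 4747.9402.

4747.94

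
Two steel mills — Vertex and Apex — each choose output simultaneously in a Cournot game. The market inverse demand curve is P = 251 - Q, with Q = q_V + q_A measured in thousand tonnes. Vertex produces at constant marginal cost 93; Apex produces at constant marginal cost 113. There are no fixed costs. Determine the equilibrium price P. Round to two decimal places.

Vertex's profit: π_V = (251 - Q)q_V - (93q_V). Setting ∂π_V/∂q_V = 0: 158 - 2q_V - (q_A) = 0.
Apex's first-order condition: 138 - 2q_A - (q_V) = 0.
Best responses: q_V = (158 - q_A)/2, q_A = (138 - q_V)/2.
Substituting one into the other gives q_V = 178/3 and q_A = 118/3.
Total output Q = 296/3, so price P = 251 - 296/3 = 457/3.

152.33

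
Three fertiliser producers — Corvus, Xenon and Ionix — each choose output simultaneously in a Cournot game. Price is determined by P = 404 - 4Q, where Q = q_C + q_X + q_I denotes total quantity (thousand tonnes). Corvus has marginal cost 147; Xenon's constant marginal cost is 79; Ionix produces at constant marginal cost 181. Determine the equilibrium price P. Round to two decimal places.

Corvus's profit: π_C = (404 - 4Q)q_C - (147q_C). Setting ∂π_C/∂q_C = 0: 257 - 8q_C - 4(q_X + q_I) = 0.
Xenon's profit: π_X = (404 - 4Q)q_X - (79q_X). Setting ∂π_X/∂q_X = 0: 325 - 8q_X - 4(q_C + q_I) = 0.
Ionix's profit: π_I = (404 - 4Q)q_I - (181q_I). Setting ∂π_I/∂q_I = 0: 223 - 8q_I - 4(q_C + q_X) = 0.
Adding the 3 conditions: 805 − 8Q − 8Q = 0, i.e. Q = 805/16.
Back-substituting: q_C = (257 − 805/4)/4 = 223/16, q_X = (325 − 805/4)/4 = 495/16, q_I = (223 − 805/4)/4 = 87/16.
Total output Q = 805/16, so price P = 404 - 4·(805/16) = 811/4.

202.75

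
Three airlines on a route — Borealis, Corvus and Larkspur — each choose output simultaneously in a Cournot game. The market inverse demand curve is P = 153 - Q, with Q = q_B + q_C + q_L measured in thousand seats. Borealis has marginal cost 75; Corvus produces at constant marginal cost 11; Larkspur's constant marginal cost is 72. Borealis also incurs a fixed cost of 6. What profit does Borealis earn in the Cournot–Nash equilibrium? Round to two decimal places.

Borealis's profit: π_B = (153 - Q)q_B - (75q_B). Setting ∂π_B/∂q_B = 0: 78 - 2q_B - (q_C + q_L) = 0.
Corvus's first-order condition: 142 - 2q_C - (q_B + q_L) = 0.
Larkspur's first-order condition: 81 - 2q_L - (q_B + q_C) = 0.
Adding the 3 first-order conditions: 301 − 4Q = 0, so Q = 301/4.
Back-substituting: q_B = (78 − 301/4) = 11/4, q_C = (142 − 301/4) = 267/4, q_L = (81 − 301/4) = 23/4.
Price P = 153 - 301/4 = 311/4.
Borealis's profit: (311/4 - 75)·(11/4) - 6 = 25/16.

1.56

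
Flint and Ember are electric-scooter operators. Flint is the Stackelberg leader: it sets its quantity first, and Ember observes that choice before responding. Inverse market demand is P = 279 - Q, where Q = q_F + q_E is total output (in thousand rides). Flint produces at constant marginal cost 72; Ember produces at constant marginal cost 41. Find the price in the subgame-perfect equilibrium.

116

The follower Ember best-responds to any q_F: π_E = (279 - Q)q_E - 41q_E.
∂π_E/∂q_E = 238 - q_F - 2q_E = 0 gives the reaction function q_E = (238 - q_F)/2.
Flint substitutes q_E(q_F) into its own profit: π_F = q_F(279 - q_F - (238 - q_F)/2) - 72q_F = (160 - (1/2)q_F)q_F - 72q_F.
The leader's first-order condition 88 - q_F = 0 yields q_F = 88.
Then q_E = (238 - 88)/2 = 75.
Total output Q = 163, so price P = 279 - 163 = 116.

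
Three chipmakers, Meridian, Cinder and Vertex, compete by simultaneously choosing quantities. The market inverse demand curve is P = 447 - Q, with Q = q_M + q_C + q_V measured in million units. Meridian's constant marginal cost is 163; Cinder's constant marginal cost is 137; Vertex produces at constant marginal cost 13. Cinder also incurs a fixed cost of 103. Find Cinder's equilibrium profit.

Meridian's profit: π_M = (447 - Q)q_M - (163q_M). Setting ∂π_M/∂q_M = 0: 284 - 2q_M - (q_C + q_V) = 0.
Cinder's first-order condition: 310 - 2q_C - (q_M + q_V) = 0.
Vertex's profit: π_V = (447 - Q)q_V - (13q_V). Setting ∂π_V/∂q_V = 0: 434 - 2q_V - (q_M + q_C) = 0.
Adding the 3 first-order conditions: 1028 − 4Q = 0, so Q = 257.
Back-substituting: q_M = (284 − 257) = 27, q_C = (310 − 257) = 53, q_V = (434 − 257) = 177.
Price P = 447 - 257 = 190.
Cinder's profit: (190 - 137)·53 - 103 = 2706.

2706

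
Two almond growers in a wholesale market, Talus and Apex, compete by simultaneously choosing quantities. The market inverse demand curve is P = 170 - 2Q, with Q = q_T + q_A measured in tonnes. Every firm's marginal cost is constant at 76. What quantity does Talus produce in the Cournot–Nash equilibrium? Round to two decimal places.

A representative firm's profit is π_i = q_i(170 - 2Q) - 76q_i.
First-order condition (treating rivals' output as given): 94 - 4q_i - 2q_j = 0.
With identical firms every q_j equals q_i, so q_j = q_i and 94 = 6q_i, giving q_i = 47/3.

15.67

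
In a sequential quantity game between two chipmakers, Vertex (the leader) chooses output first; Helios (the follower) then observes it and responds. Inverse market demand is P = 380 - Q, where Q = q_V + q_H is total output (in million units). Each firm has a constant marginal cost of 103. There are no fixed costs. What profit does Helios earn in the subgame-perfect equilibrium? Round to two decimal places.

Solve by backward induction. Given q_V, the follower Helios maximises π_H = (380 - q_V - q_H)q_H - 103q_H.
Follower FOC: 277 - q_V - 2q_H = 0, so q_H(q_V) = (277 - q_V)/2.
Vertex substitutes q_H(q_V) into its own profit: π_V = q_V(380 - q_V - (277 - q_V)/2) - 103q_V = (483/2 - (1/2)q_V)q_V - 103q_V.
Maximising: ∂π_V/∂q_V = 277/2 - q_V = 0, giving q_V = 277/2.
Then q_H = (277 - 277/2)/2 = 277/4.
Price P = 380 - 831/4 = 689/4.
Helios's profit: (689/4 - 103)·(277/4) = 4795.5625.

4795.56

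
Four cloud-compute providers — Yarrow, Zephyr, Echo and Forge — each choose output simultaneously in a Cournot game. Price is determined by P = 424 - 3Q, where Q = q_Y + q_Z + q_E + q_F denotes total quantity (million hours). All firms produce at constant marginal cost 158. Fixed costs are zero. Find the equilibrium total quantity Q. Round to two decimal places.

Each firm earns π_i = (424 - 3Q)q_i - 158q_i.
Setting ∂π_i/∂q_i = 0 with rivals' quantities fixed: 266 - 6q_i - 3·Σ_{j≠i} q_j = 0.
With identical firms every q_j equals q_i, so Σ_{j≠i} q_j = 3q_i and 266 = 15q_i, giving q_i = 266/15.
Total output Q = 266/15 + 266/15 + 266/15 + 266/15 = 1064/15.

70.93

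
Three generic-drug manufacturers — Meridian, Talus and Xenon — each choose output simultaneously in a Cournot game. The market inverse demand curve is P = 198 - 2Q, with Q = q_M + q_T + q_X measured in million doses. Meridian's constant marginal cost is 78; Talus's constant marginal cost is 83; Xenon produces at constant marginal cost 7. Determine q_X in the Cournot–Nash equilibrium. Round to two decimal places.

Meridian's profit: π_M = (198 - 2Q)q_M - (78q_M). Setting ∂π_M/∂q_M = 0: 120 - 4q_M - 2(q_T + q_X) = 0.
Talus's profit: π_T = (198 - 2Q)q_T - (83q_T). Setting ∂π_T/∂q_T = 0: 115 - 4q_T - 2(q_M + q_X) = 0.
Xenon's first-order condition: 191 - 4q_X - 2(q_M + q_T) = 0.
Adding the 3 conditions: 426 − 4Q − 4Q = 0, i.e. Q = 213/4.
Back-substituting: q_M = (120 − 213/2)/2 = 27/4, q_T = (115 − 213/2)/2 = 17/4, q_X = (191 − 213/2)/2 = 169/4.

42.25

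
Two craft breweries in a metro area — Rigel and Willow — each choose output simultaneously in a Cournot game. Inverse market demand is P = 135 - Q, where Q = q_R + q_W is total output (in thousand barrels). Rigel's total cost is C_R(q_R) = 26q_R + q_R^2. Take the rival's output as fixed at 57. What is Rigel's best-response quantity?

With the rival's output fixed at 57, Rigel's profit is π_R = (135 - 57 - q_R)q_R - (26q_R + q_R²) = (78 - q_R)q_R - (26q_R + q_R²).
∂π_R/∂q_R = 52 - 4q_R = 0, so q_R = 13.

13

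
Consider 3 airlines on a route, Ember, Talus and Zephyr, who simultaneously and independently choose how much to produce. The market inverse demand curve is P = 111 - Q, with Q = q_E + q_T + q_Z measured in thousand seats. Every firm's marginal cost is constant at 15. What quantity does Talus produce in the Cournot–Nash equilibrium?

A representative firm's profit is π_i = q_i(111 - Q) - 15q_i.
Setting ∂π_i/∂q_i = 0 with rivals' quantities fixed: 96 - 2q_i - Σ_{j≠i} q_j = 0.
By symmetry each firm produces the same amount; substituting Σ_{j≠i} q_j = 2q_i yields q_i = 96/4 = 24.

24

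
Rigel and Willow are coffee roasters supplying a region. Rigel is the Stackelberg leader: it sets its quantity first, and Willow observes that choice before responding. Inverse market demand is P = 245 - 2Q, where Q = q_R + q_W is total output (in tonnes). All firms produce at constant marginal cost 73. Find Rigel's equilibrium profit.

1849

The follower Willow best-responds to any q_R: π_W = (245 - 2Q)q_W - 73q_W.
Follower FOC: 172 - 2q_R - 4q_W = 0, so q_W(q_R) = (172 - 2q_R)/4.
Rigel substitutes q_W(q_R) into its own profit: π_R = q_R(245 - 2q_R - (172 - 2q_R)/2) - 73q_R = (159 - q_R)q_R - 73q_R.
Leader FOC: 86 - 2q_R = 0, so q_R = 43.
Then q_W = (172 - 2·43)/4 = 43/2.
Price P = 245 - 2·(129/2) = 116.
Rigel's profit: (116 - 73)·43 = 1849.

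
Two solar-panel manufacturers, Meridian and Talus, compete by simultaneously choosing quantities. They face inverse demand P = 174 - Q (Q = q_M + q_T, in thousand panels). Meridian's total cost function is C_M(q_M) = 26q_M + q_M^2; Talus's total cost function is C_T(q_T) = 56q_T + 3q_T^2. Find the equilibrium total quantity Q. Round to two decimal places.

Meridian's profit: π_M = (174 - Q)q_M - (26q_M + q_M²). Setting ∂π_M/∂q_M = 0: 148 - 4q_M - (q_T) = 0.
Talus's first-order condition: 118 - 8q_T - (q_M) = 0.
Rearranging gives the reaction functions q_M = (148 - q_T)/4 and q_T = (118 - q_M)/8.
Solving the pair: q_M = 1066/31, q_T = 324/31.
Total output Q = 1066/31 + 324/31 = 1390/31.

44.84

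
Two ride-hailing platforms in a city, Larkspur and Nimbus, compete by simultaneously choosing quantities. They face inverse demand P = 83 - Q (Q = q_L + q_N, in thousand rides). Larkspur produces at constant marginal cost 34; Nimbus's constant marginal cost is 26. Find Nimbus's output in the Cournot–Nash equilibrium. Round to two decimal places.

21.67

Larkspur's profit: π_L = (83 - Q)q_L - (34q_L). Setting ∂π_L/∂q_L = 0: 49 - 2q_L - (q_N) = 0.
Nimbus's first-order condition: 57 - 2q_N - (q_L) = 0.
Rearranging gives the reaction functions q_L = (49 - q_N)/2 and q_N = (57 - q_L)/2.
Substituting one into the other gives q_L = 41/3 and q_N = 65/3.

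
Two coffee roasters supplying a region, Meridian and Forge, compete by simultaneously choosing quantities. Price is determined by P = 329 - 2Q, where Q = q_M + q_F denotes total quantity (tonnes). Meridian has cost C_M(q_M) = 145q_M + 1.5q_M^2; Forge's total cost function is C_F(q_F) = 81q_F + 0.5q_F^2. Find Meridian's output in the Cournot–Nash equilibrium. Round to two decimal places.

13.68

Meridian's profit: π_M = (329 - 2Q)q_M - (145q_M + (3/2)q_M²). Setting ∂π_M/∂q_M = 0: 184 - 7q_M - 2(q_F) = 0.
Forge's profit: π_F = (329 - 2Q)q_F - (81q_F + (1/2)q_F²). Setting ∂π_F/∂q_F = 0: 248 - 5q_F - 2(q_M) = 0.
So q_M = (184 - 2q_F)/7 and q_F = (248 - 2q_M)/5.
Substituting one into the other gives q_M = 424/31 and q_F = 1368/31.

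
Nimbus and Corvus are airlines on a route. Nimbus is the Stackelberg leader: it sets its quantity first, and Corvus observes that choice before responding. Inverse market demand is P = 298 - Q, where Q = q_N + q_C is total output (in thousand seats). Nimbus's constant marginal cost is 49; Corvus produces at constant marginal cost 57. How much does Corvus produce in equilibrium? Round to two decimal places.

56.25

The follower Corvus best-responds to any q_N: π_C = (298 - Q)q_C - 57q_C.
Follower FOC: 241 - q_N - 2q_C = 0, so q_C(q_N) = (241 - q_N)/2.
Nimbus substitutes q_C(q_N) into its own profit: π_N = q_N(298 - q_N - (241 - q_N)/2) - 49q_N = (355/2 - (1/2)q_N)q_N - 49q_N.
Leader FOC: 257/2 - q_N = 0, so q_N = 257/2.
Then q_C = (241 - 257/2)/2 = 225/4.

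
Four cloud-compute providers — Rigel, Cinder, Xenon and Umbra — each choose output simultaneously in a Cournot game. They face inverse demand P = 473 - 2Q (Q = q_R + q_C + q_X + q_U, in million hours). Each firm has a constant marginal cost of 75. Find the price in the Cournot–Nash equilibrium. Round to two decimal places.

154.60

Each firm earns π_i = (473 - 2Q)q_i - 75q_i.
Setting ∂π_i/∂q_i = 0 with rivals' quantities fixed: 398 - 4q_i - 2·Σ_{j≠i} q_j = 0.
With identical firms every q_j equals q_i, so Σ_{j≠i} q_j = 3q_i and 398 = 10q_i, giving q_i = 199/5.
Total output Q = 796/5, so price P = 473 - 2·(796/5) = 773/5.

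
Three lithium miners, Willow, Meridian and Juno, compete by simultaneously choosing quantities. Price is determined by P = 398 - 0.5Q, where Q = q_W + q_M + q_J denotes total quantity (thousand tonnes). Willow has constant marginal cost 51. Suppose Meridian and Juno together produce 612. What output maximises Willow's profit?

41

With rivals' combined output fixed at 612, Willow's profit is π_W = (398 - (1/2)·612 - (1/2)q_W)q_W - (51q_W) = (92 - (1/2)q_W)q_W - (51q_W).
∂π_W/∂q_W = 41 - q_W = 0, so q_W = 41.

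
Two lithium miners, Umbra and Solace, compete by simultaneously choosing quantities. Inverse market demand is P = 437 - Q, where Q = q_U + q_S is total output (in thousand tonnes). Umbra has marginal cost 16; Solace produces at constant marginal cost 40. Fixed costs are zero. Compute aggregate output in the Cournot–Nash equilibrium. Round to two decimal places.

272.67

Umbra's profit: π_U = (437 - Q)q_U - (16q_U). Setting ∂π_U/∂q_U = 0: 421 - 2q_U - (q_S) = 0.
Solace's first-order condition: 397 - 2q_S - (q_U) = 0.
Rearranging gives the reaction functions q_U = (421 - q_S)/2 and q_S = (397 - q_U)/2.
Substituting one into the other gives q_U = 445/3 and q_S = 373/3.
Total output Q = 445/3 + 373/3 = 818/3.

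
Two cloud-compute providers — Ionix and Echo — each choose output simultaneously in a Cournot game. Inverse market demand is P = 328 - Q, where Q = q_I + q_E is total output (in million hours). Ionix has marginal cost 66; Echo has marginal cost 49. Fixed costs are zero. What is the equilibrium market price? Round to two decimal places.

147.67

Ionix's profit: π_I = (328 - Q)q_I - (66q_I). Setting ∂π_I/∂q_I = 0: 262 - 2q_I - (q_E) = 0.
Echo's first-order condition: 279 - 2q_E - (q_I) = 0.
So q_I = (262 - q_E)/2 and q_E = (279 - q_I)/2.
Substituting one into the other gives q_I = 245/3 and q_E = 296/3.
Total output Q = 541/3, so price P = 328 - 541/3 = 443/3.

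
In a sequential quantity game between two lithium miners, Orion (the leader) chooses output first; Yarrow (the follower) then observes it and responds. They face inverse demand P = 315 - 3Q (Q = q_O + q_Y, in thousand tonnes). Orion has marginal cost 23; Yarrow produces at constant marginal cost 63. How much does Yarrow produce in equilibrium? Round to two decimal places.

Solve by backward induction. Given q_O, the follower Yarrow maximises π_Y = (315 - 3q_O - 3q_Y)q_Y - 63q_Y.
Setting the follower's marginal profit to zero, 252 - 3q_O - 6q_Y = 0, i.e. q_Y = (252 - 3q_O)/6.
Orion substitutes q_Y(q_O) into its own profit: π_O = q_O(315 - 3q_O - (252 - 3q_O)/2) - 23q_O = (189 - (3/2)q_O)q_O - 23q_O.
Leader FOC: 166 - 3q_O = 0, so q_O = 166/3.
Then q_Y = (252 - 3·(166/3))/6 = 43/3.

14.33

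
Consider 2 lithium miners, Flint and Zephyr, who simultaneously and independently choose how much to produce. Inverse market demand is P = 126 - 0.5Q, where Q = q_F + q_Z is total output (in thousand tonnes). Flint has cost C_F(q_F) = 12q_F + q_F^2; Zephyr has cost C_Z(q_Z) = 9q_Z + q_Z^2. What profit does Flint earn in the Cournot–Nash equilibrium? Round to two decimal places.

Flint's profit: π_F = (126 - 0.5Q)q_F - (12q_F + q_F²). Setting ∂π_F/∂q_F = 0: 114 - 3q_F - (1/2)(q_Z) = 0.
Zephyr's profit: π_Z = (126 - 0.5Q)q_Z - (9q_Z + q_Z²). Setting ∂π_Z/∂q_Z = 0: 117 - 3q_Z - (1/2)(q_F) = 0.
So q_F = (114 - (1/2)q_Z)/3 and q_Z = (117 - (1/2)q_F)/3.
Solving the pair: q_F = 162/5, q_Z = 168/5.
Price P = 126 - (1/2)·66 = 93.
Flint's profit: 93·(162/5) - 12·(162/5) - (162/5)² = 1574.6400.

1574.64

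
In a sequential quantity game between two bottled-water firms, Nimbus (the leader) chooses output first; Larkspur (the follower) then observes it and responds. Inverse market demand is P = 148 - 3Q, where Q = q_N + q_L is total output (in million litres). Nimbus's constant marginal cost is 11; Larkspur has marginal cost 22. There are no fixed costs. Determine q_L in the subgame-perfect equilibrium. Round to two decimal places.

8.67

Solve by backward induction. Given q_N, the follower Larkspur maximises π_L = (148 - 3q_N - 3q_L)q_L - 22q_L.
Setting the follower's marginal profit to zero, 126 - 3q_N - 6q_L = 0, i.e. q_L = (126 - 3q_N)/6.
Nimbus substitutes q_L(q_N) into its own profit: π_N = q_N(148 - 3q_N - (126 - 3q_N)/2) - 11q_N = (85 - (3/2)q_N)q_N - 11q_N.
The leader's first-order condition 74 - 3q_N = 0 yields q_N = 74/3.
Then q_L = (126 - 3·(74/3))/6 = 26/3.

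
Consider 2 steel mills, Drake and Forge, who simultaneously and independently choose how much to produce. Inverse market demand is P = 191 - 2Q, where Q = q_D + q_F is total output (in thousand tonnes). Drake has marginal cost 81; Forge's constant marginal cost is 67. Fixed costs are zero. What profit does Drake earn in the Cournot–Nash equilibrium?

Drake's profit: π_D = (191 - 2Q)q_D - (81q_D). Setting ∂π_D/∂q_D = 0: 110 - 4q_D - 2(q_F) = 0.
Forge's first-order condition: 124 - 4q_F - 2(q_D) = 0.
Rearranging gives the reaction functions q_D = (110 - 2q_F)/4 and q_F = (124 - 2q_D)/4.
Solving the pair: q_D = 16, q_F = 23.
Price P = 191 - 2·39 = 113.
Drake's profit: (113 - 81)·16 = 512.

512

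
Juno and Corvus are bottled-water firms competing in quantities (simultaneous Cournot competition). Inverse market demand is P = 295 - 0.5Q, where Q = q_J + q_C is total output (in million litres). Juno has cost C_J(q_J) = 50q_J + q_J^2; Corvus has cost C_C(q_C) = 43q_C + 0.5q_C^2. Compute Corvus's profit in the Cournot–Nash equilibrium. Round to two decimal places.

Juno's profit: π_J = (295 - 0.5Q)q_J - (50q_J + q_J²). Setting ∂π_J/∂q_J = 0: 245 - 3q_J - (1/2)(q_C) = 0.
Corvus's profit: π_C = (295 - 0.5Q)q_C - (43q_C + (1/2)q_C²). Setting ∂π_C/∂q_C = 0: 252 - 2q_C - (1/2)(q_J) = 0.
So q_J = (245 - (1/2)q_C)/3 and q_C = (252 - (1/2)q_J)/2.
Solving the pair: q_J = 1456/23, q_C = 110.1739.
Price P = 295 - (1/2)·173.4783 = 208.2609.
Corvus's profit: 208.2609·110.1739 - 43·110.1739 - (1/2)·110.1739² = 12138.2911.

12138.29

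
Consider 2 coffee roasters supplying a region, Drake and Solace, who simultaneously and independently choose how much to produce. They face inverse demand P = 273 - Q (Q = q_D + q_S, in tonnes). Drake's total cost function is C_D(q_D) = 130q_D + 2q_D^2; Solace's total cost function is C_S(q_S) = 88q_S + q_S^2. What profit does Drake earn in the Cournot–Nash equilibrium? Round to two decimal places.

849.35

Drake's profit: π_D = (273 - Q)q_D - (130q_D + 2q_D²). Setting ∂π_D/∂q_D = 0: 143 - 6q_D - (q_S) = 0.
Solace's first-order condition: 185 - 4q_S - (q_D) = 0.
Rearranging gives the reaction functions q_D = (143 - q_S)/6 and q_S = (185 - q_D)/4.
Solving the pair: q_D = 387/23, q_S = 967/23.
Price P = 273 - 1354/23 = 214.1304.
Drake's profit: 214.1304·(387/23) - 130·(387/23) - 2(387/23)² = 849.3516.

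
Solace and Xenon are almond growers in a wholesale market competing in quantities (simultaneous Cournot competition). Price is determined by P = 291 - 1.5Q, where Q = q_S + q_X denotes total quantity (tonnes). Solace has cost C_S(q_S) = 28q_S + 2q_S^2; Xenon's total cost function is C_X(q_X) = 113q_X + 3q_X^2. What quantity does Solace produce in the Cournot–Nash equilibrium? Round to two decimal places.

34.57

Solace's profit: π_S = (291 - 1.5Q)q_S - (28q_S + 2q_S²). Setting ∂π_S/∂q_S = 0: 263 - 7q_S - (3/2)(q_X) = 0.
Xenon's profit: π_X = (291 - 1.5Q)q_X - (113q_X + 3q_X²). Setting ∂π_X/∂q_X = 0: 178 - 9q_X - (3/2)(q_S) = 0.
So q_S = (263 - (3/2)q_X)/7 and q_X = (178 - (3/2)q_S)/9.
Substituting one into the other gives q_S = 34.5679 and q_X = 14.0165.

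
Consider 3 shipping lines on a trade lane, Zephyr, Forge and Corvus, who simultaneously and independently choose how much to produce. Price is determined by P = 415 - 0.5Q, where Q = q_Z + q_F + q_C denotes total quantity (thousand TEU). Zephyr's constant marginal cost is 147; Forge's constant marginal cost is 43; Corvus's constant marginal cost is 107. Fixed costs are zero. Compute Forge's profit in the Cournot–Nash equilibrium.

36450

Zephyr's profit: π_Z = (415 - 0.5Q)q_Z - (147q_Z). Setting ∂π_Z/∂q_Z = 0: 268 - q_Z - (1/2)(q_F + q_C) = 0.
Forge's profit: π_F = (415 - 0.5Q)q_F - (43q_F). Setting ∂π_F/∂q_F = 0: 372 - q_F - (1/2)(q_Z + q_C) = 0.
Corvus's first-order condition: 308 - q_C - (1/2)(q_Z + q_F) = 0.
Summing all 3 equations gives 948 − 2Q = 0, hence Q = 474.
Back-substituting: q_Z = (268 − 237)/(1/2) = 62, q_F = (372 − 237)/(1/2) = 270, q_C = (308 − 237)/(1/2) = 142.
Price P = 415 - (1/2)·474 = 178.
Forge's profit: (178 - 43)·270 = 36450.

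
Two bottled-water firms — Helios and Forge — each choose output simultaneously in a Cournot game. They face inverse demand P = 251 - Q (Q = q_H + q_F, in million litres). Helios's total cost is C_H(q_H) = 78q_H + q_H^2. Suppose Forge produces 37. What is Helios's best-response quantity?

34

With the rival's output fixed at 37, Helios's profit is π_H = (251 - 37 - q_H)q_H - (78q_H + q_H²) = (214 - q_H)q_H - (78q_H + q_H²).
∂π_H/∂q_H = 136 - 4q_H = 0, so q_H = 34.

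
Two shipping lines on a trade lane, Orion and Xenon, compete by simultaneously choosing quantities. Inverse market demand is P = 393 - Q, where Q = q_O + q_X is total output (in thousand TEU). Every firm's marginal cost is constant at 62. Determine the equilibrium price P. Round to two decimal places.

172.33

Each firm earns π_i = (393 - Q)q_i - 62q_i.
Setting ∂π_i/∂q_i = 0 with rivals' quantities fixed: 331 - 2q_i - q_j = 0.
By symmetry each firm produces the same amount; substituting q_j = q_i yields q_i = 331/3.
Total output Q = 662/3, so price P = 393 - 662/3 = 517/3.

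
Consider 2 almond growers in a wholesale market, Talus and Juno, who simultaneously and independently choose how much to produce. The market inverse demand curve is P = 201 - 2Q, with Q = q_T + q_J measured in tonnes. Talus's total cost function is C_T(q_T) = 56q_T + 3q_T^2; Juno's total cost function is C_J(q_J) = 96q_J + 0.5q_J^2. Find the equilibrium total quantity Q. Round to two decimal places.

Talus's profit: π_T = (201 - 2Q)q_T - (56q_T + 3q_T²). Setting ∂π_T/∂q_T = 0: 145 - 10q_T - 2(q_J) = 0.
Juno's profit: π_J = (201 - 2Q)q_J - (96q_J + (1/2)q_J²). Setting ∂π_J/∂q_J = 0: 105 - 5q_J - 2(q_T) = 0.
Best responses: q_T = (145 - 2q_J)/10, q_J = (105 - 2q_T)/5.
Substituting one into the other gives q_T = 515/46 and q_J = 380/23.
Total output Q = 515/46 + 380/23 = 1275/46.

27.72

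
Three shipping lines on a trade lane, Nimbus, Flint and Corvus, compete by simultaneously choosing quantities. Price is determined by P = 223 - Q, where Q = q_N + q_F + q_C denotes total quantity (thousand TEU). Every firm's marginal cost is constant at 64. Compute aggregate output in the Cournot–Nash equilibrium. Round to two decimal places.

A representative firm's profit is π_i = q_i(223 - Q) - 64q_i.
Setting ∂π_i/∂q_i = 0 with rivals' quantities fixed: 159 - 2q_i - Σ_{j≠i} q_j = 0.
With identical firms every q_j equals q_i, so Σ_{j≠i} q_j = 2q_i and 159 = 4q_i, giving q_i = 159/4.
Total output Q = 159/4 + 159/4 + 159/4 = 477/4.

119.25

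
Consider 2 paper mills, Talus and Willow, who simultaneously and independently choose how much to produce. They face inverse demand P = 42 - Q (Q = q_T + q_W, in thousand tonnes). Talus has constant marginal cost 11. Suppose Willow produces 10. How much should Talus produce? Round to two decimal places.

With the rival's output fixed at 10, Talus's profit is π_T = (42 - 10 - q_T)q_T - (11q_T) = (32 - q_T)q_T - (11q_T).
∂π_T/∂q_T = 21 - 2q_T = 0, so q_T = 21/2.

10.50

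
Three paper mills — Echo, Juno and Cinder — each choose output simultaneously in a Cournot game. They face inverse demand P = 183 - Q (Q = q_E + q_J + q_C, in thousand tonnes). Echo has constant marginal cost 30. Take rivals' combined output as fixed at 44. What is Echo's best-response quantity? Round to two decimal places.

54.50

With rivals' combined output fixed at 44, Echo's profit is π_E = (183 - 44 - q_E)q_E - (30q_E) = (139 - q_E)q_E - (30q_E).
∂π_E/∂q_E = 109 - 2q_E = 0, so q_E = 109/2.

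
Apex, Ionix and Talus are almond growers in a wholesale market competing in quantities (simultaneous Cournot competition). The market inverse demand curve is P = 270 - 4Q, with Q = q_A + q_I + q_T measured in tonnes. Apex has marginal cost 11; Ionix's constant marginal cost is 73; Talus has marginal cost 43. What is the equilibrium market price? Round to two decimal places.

99.25

Apex's profit: π_A = (270 - 4Q)q_A - (11q_A). Setting ∂π_A/∂q_A = 0: 259 - 8q_A - 4(q_I + q_T) = 0.
Ionix's first-order condition: 197 - 8q_I - 4(q_A + q_T) = 0.
Talus's first-order condition: 227 - 8q_T - 4(q_A + q_I) = 0.
Adding the 3 first-order conditions: 683 − 16Q = 0, so Q = 683/16.
Back-substituting: q_A = (259 − 683/4)/4 = 353/16, q_I = (197 − 683/4)/4 = 105/16, q_T = (227 − 683/4)/4 = 225/16.
Total output Q = 683/16, so price P = 270 - 4·(683/16) = 397/4.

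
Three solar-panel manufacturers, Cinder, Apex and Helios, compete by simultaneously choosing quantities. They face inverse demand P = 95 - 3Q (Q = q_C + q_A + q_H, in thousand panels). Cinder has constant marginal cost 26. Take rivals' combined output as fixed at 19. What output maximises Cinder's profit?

2

With rivals' combined output fixed at 19, Cinder's profit is π_C = (95 - 3·19 - 3q_C)q_C - (26q_C) = (38 - 3q_C)q_C - (26q_C).
∂π_C/∂q_C = 12 - 6q_C = 0, so q_C = 2.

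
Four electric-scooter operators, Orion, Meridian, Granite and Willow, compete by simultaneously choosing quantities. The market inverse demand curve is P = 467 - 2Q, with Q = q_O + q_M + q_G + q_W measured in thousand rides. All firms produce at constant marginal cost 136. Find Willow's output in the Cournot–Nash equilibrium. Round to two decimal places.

Each firm earns π_i = (467 - 2Q)q_i - 136q_i.
Setting ∂π_i/∂q_i = 0 with rivals' quantities fixed: 331 - 4q_i - 2·Σ_{j≠i} q_j = 0.
By symmetry each firm produces the same amount; substituting Σ_{j≠i} q_j = 3q_i yields q_i = 331/10.

33.10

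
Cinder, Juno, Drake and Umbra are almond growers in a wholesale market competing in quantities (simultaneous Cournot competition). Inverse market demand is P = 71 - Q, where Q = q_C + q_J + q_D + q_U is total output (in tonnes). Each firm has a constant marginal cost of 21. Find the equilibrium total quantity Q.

A representative firm's profit is π_i = q_i(71 - Q) - 21q_i.
Setting ∂π_i/∂q_i = 0 with rivals' quantities fixed: 50 - 2q_i - Σ_{j≠i} q_j = 0.
With identical firms every q_j equals q_i, so Σ_{j≠i} q_j = 3q_i and 50 = 5q_i, giving q_i = 10.
Total output Q = 10 + 10 + 10 + 10 = 40.

40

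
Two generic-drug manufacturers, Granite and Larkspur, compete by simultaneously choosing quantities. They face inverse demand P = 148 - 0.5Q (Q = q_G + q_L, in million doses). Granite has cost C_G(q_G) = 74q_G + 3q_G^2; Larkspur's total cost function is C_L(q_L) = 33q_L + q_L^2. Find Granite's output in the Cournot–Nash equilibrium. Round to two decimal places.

7.93

Granite's profit: π_G = (148 - 0.5Q)q_G - (74q_G + 3q_G²). Setting ∂π_G/∂q_G = 0: 74 - 7q_G - (1/2)(q_L) = 0.
Larkspur's profit: π_L = (148 - 0.5Q)q_L - (33q_L + q_L²). Setting ∂π_L/∂q_L = 0: 115 - 3q_L - (1/2)(q_G) = 0.
Best responses: q_G = (74 - (1/2)q_L)/7, q_L = (115 - (1/2)q_G)/3.
Substituting one into the other gives q_G = 658/83 and q_L = 37.0120.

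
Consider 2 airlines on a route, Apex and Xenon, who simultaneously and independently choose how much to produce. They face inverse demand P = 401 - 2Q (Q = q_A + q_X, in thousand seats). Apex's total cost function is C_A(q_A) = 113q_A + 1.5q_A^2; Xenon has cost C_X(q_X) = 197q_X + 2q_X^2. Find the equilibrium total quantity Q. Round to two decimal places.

Apex's profit: π_A = (401 - 2Q)q_A - (113q_A + (3/2)q_A²). Setting ∂π_A/∂q_A = 0: 288 - 7q_A - 2(q_X) = 0.
Xenon's profit: π_X = (401 - 2Q)q_X - (197q_X + 2q_X²). Setting ∂π_X/∂q_X = 0: 204 - 8q_X - 2(q_A) = 0.
Best responses: q_A = (288 - 2q_X)/7, q_X = (204 - 2q_A)/8.
Solving the pair: q_A = 474/13, q_X = 213/13.
Total output Q = 474/13 + 213/13 = 687/13.

52.85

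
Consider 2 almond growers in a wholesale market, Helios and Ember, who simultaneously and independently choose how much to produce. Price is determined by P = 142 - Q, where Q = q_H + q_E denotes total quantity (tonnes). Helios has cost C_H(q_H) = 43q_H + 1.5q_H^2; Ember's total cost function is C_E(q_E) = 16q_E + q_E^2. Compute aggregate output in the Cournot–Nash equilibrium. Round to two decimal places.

42.16

Helios's profit: π_H = (142 - Q)q_H - (43q_H + (3/2)q_H²). Setting ∂π_H/∂q_H = 0: 99 - 5q_H - (q_E) = 0.
Ember's profit: π_E = (142 - Q)q_E - (16q_E + q_E²). Setting ∂π_E/∂q_E = 0: 126 - 4q_E - (q_H) = 0.
So q_H = (99 - q_E)/5 and q_E = (126 - q_H)/4.
Substituting one into the other gives q_H = 270/19 and q_E = 531/19.
Total output Q = 270/19 + 531/19 = 801/19.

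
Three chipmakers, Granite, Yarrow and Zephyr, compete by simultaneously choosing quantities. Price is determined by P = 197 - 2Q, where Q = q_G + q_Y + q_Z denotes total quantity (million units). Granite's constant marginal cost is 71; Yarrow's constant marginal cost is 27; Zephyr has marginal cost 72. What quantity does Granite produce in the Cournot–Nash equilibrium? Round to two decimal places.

Granite's profit: π_G = (197 - 2Q)q_G - (71q_G). Setting ∂π_G/∂q_G = 0: 126 - 4q_G - 2(q_Y + q_Z) = 0.
Yarrow's profit: π_Y = (197 - 2Q)q_Y - (27q_Y). Setting ∂π_Y/∂q_Y = 0: 170 - 4q_Y - 2(q_G + q_Z) = 0.
Zephyr's profit: π_Z = (197 - 2Q)q_Z - (72q_Z). Setting ∂π_Z/∂q_Z = 0: 125 - 4q_Z - 2(q_G + q_Y) = 0.
Summing all 3 equations gives 421 − 8Q = 0, hence Q = 421/8.
Back-substituting: q_G = (126 − 421/4)/2 = 83/8, q_Y = (170 − 421/4)/2 = 259/8, q_Z = (125 − 421/4)/2 = 79/8.

10.38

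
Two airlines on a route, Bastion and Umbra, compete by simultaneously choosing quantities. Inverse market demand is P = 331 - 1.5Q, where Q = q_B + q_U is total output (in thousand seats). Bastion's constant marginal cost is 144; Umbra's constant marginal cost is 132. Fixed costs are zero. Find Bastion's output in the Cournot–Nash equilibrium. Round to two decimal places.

Bastion's profit: π_B = (331 - 1.5Q)q_B - (144q_B). Setting ∂π_B/∂q_B = 0: 187 - 3q_B - (3/2)(q_U) = 0.
Umbra's profit: π_U = (331 - 1.5Q)q_U - (132q_U). Setting ∂π_U/∂q_U = 0: 199 - 3q_U - (3/2)(q_B) = 0.
Rearranging gives the reaction functions q_B = (187 - (3/2)q_U)/3 and q_U = (199 - (3/2)q_B)/3.
Solving the pair: q_B = 350/9, q_U = 422/9.

38.89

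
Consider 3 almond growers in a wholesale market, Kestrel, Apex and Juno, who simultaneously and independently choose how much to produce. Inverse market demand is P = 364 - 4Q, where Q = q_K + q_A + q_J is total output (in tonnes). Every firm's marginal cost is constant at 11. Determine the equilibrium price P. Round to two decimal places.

99.25

A representative firm's profit is π_i = q_i(364 - 4Q) - 11q_i.
Setting ∂π_i/∂q_i = 0 with rivals' quantities fixed: 353 - 8q_i - 4·Σ_{j≠i} q_j = 0.
By symmetry each firm produces the same amount; substituting Σ_{j≠i} q_j = 2q_i yields q_i = 353/16.
Total output Q = 1059/16, so price P = 364 - 4·(1059/16) = 397/4.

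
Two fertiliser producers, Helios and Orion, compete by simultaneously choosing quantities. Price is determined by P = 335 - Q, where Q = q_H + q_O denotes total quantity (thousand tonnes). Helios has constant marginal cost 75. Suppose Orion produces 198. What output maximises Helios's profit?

31

With the rival's output fixed at 198, Helios's profit is π_H = (335 - 198 - q_H)q_H - (75q_H) = (137 - q_H)q_H - (75q_H).
∂π_H/∂q_H = 62 - 2q_H = 0, so q_H = 31.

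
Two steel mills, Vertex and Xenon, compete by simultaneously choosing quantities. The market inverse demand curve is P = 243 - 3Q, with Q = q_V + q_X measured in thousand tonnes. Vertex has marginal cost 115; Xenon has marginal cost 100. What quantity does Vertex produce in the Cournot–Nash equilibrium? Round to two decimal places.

Vertex's profit: π_V = (243 - 3Q)q_V - (115q_V). Setting ∂π_V/∂q_V = 0: 128 - 6q_V - 3(q_X) = 0.
Xenon's profit: π_X = (243 - 3Q)q_X - (100q_X). Setting ∂π_X/∂q_X = 0: 143 - 6q_X - 3(q_V) = 0.
So q_V = (128 - 3q_X)/6 and q_X = (143 - 3q_V)/6.
Solving the pair: q_V = 113/9, q_X = 158/9.

12.56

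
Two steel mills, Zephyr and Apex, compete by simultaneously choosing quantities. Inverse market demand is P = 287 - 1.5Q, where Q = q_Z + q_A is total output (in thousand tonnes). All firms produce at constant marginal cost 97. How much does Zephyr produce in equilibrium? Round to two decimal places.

A representative firm's profit is π_i = q_i(287 - 1.5Q) - 97q_i.
Setting ∂π_i/∂q_i = 0 with rivals' quantities fixed: 190 - 3q_i - (3/2)q_j = 0.
By symmetry each firm produces the same amount; substituting q_j = q_i yields q_i = 190/(9/2) = 380/9.

42.22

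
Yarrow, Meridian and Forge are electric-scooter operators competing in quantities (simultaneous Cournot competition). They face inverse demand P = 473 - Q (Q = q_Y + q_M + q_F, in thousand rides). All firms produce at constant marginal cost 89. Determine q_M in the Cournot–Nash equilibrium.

96

A representative firm's profit is π_i = q_i(473 - Q) - 89q_i.
Setting ∂π_i/∂q_i = 0 with rivals' quantities fixed: 384 - 2q_i - Σ_{j≠i} q_j = 0.
With identical firms every q_j equals q_i, so Σ_{j≠i} q_j = 2q_i and 384 = 4q_i, giving q_i = 96.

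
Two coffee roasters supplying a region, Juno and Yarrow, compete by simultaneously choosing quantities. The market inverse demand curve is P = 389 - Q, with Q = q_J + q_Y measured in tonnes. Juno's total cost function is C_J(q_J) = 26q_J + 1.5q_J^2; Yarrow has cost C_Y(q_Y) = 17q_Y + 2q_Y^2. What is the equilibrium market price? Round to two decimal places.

275.10

Juno's profit: π_J = (389 - Q)q_J - (26q_J + (3/2)q_J²). Setting ∂π_J/∂q_J = 0: 363 - 5q_J - (q_Y) = 0.
Yarrow's profit: π_Y = (389 - Q)q_Y - (17q_Y + 2q_Y²). Setting ∂π_Y/∂q_Y = 0: 372 - 6q_Y - (q_J) = 0.
Rearranging gives the reaction functions q_J = (363 - q_Y)/5 and q_Y = (372 - q_J)/6.
Substituting one into the other gives q_J = 1806/29 and q_Y = 1497/29.
Total output Q = 113.8966, so price P = 389 - 113.8966 = 275.1034.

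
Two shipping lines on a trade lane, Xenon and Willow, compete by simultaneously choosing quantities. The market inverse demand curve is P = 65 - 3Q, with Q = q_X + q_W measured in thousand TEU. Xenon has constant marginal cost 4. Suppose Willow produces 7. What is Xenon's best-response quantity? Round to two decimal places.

With the rival's output fixed at 7, Xenon's profit is π_X = (65 - 3·7 - 3q_X)q_X - (4q_X) = (44 - 3q_X)q_X - (4q_X).
∂π_X/∂q_X = 40 - 6q_X = 0, so q_X = 20/3.

6.67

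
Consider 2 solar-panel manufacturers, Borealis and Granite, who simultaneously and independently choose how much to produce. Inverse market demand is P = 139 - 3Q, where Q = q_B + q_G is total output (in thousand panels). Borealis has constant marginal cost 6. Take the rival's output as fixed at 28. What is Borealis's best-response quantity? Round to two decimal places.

With the rival's output fixed at 28, Borealis's profit is π_B = (139 - 3·28 - 3q_B)q_B - (6q_B) = (55 - 3q_B)q_B - (6q_B).
∂π_B/∂q_B = 49 - 6q_B = 0, so q_B = 49/6.

8.17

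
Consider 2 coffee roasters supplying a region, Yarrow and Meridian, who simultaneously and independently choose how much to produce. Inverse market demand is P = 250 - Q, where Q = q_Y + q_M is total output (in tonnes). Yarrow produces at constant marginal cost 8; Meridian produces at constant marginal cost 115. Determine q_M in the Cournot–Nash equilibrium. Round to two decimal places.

9.33

Yarrow's profit: π_Y = (250 - Q)q_Y - (8q_Y). Setting ∂π_Y/∂q_Y = 0: 242 - 2q_Y - (q_M) = 0.
Meridian's profit: π_M = (250 - Q)q_M - (115q_M). Setting ∂π_M/∂q_M = 0: 135 - 2q_M - (q_Y) = 0.
Best responses: q_Y = (242 - q_M)/2, q_M = (135 - q_Y)/2.
Substituting one into the other gives q_Y = 349/3 and q_M = 28/3.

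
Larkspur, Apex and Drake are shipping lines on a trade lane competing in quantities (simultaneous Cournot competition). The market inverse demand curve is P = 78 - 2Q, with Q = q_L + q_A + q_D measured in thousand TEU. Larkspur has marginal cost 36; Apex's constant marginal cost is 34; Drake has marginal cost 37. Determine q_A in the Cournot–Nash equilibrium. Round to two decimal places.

Larkspur's profit: π_L = (78 - 2Q)q_L - (36q_L). Setting ∂π_L/∂q_L = 0: 42 - 4q_L - 2(q_A + q_D) = 0.
Apex's first-order condition: 44 - 4q_A - 2(q_L + q_D) = 0.
Drake's first-order condition: 41 - 4q_D - 2(q_L + q_A) = 0.
Adding the 3 first-order conditions: 127 − 8Q = 0, so Q = 127/8.
Back-substituting: q_L = (42 − 127/4)/2 = 41/8, q_A = (44 − 127/4)/2 = 49/8, q_D = (41 − 127/4)/2 = 37/8.

6.13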